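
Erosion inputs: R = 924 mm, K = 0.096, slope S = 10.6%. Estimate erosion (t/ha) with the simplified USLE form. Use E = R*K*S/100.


Formula: E = R * K * S / 100  (simplified USLE)
R * K = 924 * 0.096 = 88.704
E = 88.704 * 10.6 / 100 = 9.4 t/ha

9.4


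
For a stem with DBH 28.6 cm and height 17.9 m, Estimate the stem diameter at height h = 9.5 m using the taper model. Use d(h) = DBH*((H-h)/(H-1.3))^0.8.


Taper: d(h) = DBH * ((H - h) / (H - 1.3))^0.8
Numerator = H - h = 17.9 - 9.5 = 8.4 m
Denominator = H - 1.3 = 17.9 - 1.3 = 16.6 m
Ratio = 8.4 / 16.6 = 0.50602
d = 28.6 * 0.50602^0.8 = 16.6 cm

16.6


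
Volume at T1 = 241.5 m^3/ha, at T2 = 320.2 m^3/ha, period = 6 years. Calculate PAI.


Formula: PAI = (V_T2 - V_T1) / (T2 - T1)
Volume increment = 320.2 - 241.5 = 78.7 m^3/ha
PAI = 78.7 / 6 = 13.12 m^3/ha/year

13.12


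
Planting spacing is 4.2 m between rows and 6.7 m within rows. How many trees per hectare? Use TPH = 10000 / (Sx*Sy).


Formula: TPH = 10000 m^2/ha / (spacing_x * spacing_y)
Area per tree = 4.2 m * 6.7 m = 28.14 m^2
TPH = 10000 / 28.14 = 355 trees/ha

355


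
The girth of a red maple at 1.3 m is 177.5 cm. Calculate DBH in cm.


Formula: DBH = C / pi
DBH = 177.5 / pi
pi = 3.14159...
DBH = 56.5 cm

56.5


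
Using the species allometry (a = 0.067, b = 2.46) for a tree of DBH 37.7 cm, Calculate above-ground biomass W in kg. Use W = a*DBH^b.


Formula: W = a * DBH^b  (allometric power law)
DBH^b = 37.7^2.46 = 7547.4409
W = 0.067 * 7547.4409 = 505.7 kg

505.7


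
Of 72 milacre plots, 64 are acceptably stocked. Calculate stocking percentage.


Formula: Stocking % = stocked plots / total plots * 100
Stocking = 64 / 72 * 100
Stocking = 0.8889 * 100 = 88.9%

88.9


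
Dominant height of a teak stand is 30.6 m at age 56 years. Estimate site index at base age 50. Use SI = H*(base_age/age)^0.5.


Formula: SI = H_dom * (base_age / age)^0.5
Age ratio = 50 / 56 = 0.89286
sqrt(age_ratio) = 0.94491
SI = 30.6 * 0.94491 = 28.9 m

28.9


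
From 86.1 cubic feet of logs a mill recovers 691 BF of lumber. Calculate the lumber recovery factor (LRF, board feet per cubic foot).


Formula: LRF = Lumber Output (BF) / Log Input (ft^3)
LRF = 691 BF / 86.1 ft^3
LRF = 8.03 BF/ft^3

8.03


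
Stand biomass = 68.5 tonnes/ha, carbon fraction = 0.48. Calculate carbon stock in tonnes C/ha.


Formula: Carbon Stock = Biomass * Carbon Fraction
C = 68.5 t/ha * 0.48
C = 32.9 t C/ha

32.9


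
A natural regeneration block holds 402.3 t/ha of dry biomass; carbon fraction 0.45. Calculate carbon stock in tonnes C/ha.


Formula: Carbon Stock = Biomass * Carbon Fraction
C = 402.3 t/ha * 0.45
C = 181.0 t C/ha

181.0


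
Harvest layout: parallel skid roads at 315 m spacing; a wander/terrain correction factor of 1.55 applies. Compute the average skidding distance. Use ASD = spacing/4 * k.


Formula: ASD = (spacing / 4) * correction
Uncorrected distance = spacing / 4 = 315 / 4 = 78.75 m
ASD = 78.75 * 1.55 = 122 m

122


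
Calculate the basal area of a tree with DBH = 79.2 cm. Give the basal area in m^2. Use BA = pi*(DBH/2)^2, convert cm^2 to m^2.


Formula: BA = pi * (DBH/2)^2 / 10000  (cm^2 to m^2)
Radius = DBH/2 = 79.2/2 = 39.6 cm
BA = pi * 39.6^2 / 10000
   = 4926.5199 cm^2 / 10000
   = 0.4927 m^2

0.4927


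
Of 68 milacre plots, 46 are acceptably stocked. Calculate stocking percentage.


Formula: Stocking % = stocked plots / total plots * 100
Stocking = 46 / 68 * 100
Stocking = 0.6765 * 100 = 67.6%

67.6


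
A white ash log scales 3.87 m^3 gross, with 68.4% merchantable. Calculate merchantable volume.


Formula: MV = V_total * (merchantable_pct / 100)
Merchantable fraction = 68.4% / 100 = 0.684
MV = 3.87 m^3 * 0.684 = 2.647 m^3

2.647


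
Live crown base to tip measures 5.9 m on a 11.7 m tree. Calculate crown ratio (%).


Formula: Crown Ratio = (Crown Length / Total Height) * 100
CR = (5.9 m / 11.7 m) * 100
CR = 0.5043 * 100 = 50.4%

50.4


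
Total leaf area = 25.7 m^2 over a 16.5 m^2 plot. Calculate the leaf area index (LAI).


Formula: LAI = total leaf area / ground area  (dimensionless)
LAI = 25.7 m^2 / 16.5 m^2
LAI = 1.56

1.56


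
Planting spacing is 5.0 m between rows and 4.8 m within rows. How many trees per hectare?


Formula: TPH = 10000 m^2/ha / (spacing_x * spacing_y)
Area per tree = 5.0 m * 4.8 m = 24.0 m^2
TPH = 10000 / 24.0 = 417 trees/ha

417


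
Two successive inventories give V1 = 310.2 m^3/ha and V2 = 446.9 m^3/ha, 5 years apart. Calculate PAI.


Formula: PAI = (V_T2 - V_T1) / (T2 - T1)
Volume increment = 446.9 - 310.2 = 136.7 m^3/ha
PAI = 136.7 / 5 = 27.34 m^3/ha/year

27.34


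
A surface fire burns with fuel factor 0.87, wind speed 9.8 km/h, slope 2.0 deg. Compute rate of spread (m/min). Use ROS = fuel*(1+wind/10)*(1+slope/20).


Formula: ROS = fuel * (1 + wind/10) * (1 + slope/20)
Wind factor = 1 + 9.8/10 = 1.98
Slope factor = 1 + 2.0/20 = 1.1
ROS = 0.87 * 1.98 * 1.1 = 1.89 m/min

1.89


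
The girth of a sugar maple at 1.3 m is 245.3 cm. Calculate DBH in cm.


Formula: DBH = C / pi
DBH = 245.3 / pi
pi = 3.14159...
DBH = 78.1 cm

78.1


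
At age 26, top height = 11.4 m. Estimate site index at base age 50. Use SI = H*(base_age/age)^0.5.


Formula: SI = H_dom * (base_age / age)^0.5
Age ratio = 50 / 26 = 1.92308
sqrt(age_ratio) = 1.38675
SI = 11.4 * 1.38675 = 15.8 m

15.8


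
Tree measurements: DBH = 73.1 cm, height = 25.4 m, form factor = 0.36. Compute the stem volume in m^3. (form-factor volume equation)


Formula: V = pi * (DBH/200)^2 * H * ff
Radius = DBH/200 = 73.1/200 = 0.3655 m
Radius^2 = 0.3655^2 = 0.13359025 m^2
V = pi * 0.13359025 * 25.4 * 0.36
V = 3.838 m^3

3.838


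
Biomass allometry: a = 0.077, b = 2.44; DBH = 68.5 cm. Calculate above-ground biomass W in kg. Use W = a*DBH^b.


Formula: W = a * DBH^b  (allometric power law)
DBH^b = 68.5^2.44 = 30135.9575
W = 0.077 * 30135.9575 = 2320.5 kg

2320.5


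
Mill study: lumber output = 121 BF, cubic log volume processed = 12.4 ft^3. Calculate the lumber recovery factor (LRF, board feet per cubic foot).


Formula: LRF = Lumber Output (BF) / Log Input (ft^3)
LRF = 121 BF / 12.4 ft^3
LRF = 9.76 BF/ft^3

9.76


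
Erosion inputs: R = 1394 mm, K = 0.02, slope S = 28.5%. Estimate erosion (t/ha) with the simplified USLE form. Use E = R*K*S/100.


Formula: E = R * K * S / 100  (simplified USLE)
R * K = 1394 * 0.02 = 27.88
E = 27.88 * 28.5 / 100 = 7.95 t/ha

7.95


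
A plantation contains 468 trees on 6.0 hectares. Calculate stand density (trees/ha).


Formula: Stand Density = N_trees / Area_ha
Density = 468 trees / 6.0 ha
Density = 78 trees/ha

78


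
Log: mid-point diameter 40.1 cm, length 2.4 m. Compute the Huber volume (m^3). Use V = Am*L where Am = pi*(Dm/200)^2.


Huber: V = Am * L,  Am = pi*(Dm/200)^2
Am = pi*(40.1/200)^2 = 0.126293 m^2
V = 0.126293*2.4 = 0.3031 m^3

0.3031


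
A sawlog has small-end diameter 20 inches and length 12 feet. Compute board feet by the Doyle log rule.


Doyle: BF = (D - 4)^2 * L / 16
Adjusted diameter = 20 - 4 = 16 in
(D-4)^2 = 16^2 = 256
BF = 256 * 12 / 16 = 192 BF

192


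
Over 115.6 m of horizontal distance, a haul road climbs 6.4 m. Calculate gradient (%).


Formula: Gradient = rise / run * 100
Gradient = 6.4 / 115.6 * 100 = 5.5%

5.5


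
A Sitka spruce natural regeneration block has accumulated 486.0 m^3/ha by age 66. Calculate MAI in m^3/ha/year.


Formula: MAI = Total Volume / Stand Age
MAI = 486.0 m^3/ha / 66 years
MAI = 7.36 m^3/ha/year

7.36


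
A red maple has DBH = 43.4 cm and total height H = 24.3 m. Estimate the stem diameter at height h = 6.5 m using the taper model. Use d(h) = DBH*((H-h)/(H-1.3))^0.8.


Taper: d(h) = DBH * ((H - h) / (H - 1.3))^0.8
Numerator = H - h = 24.3 - 6.5 = 17.8 m
Denominator = H - 1.3 = 24.3 - 1.3 = 23.0 m
Ratio = 17.8 / 23.0 = 0.77391
d = 43.4 * 0.77391^0.8 = 35.4 cm

35.4


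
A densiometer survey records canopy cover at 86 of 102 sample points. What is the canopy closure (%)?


Formula: Canopy closure = covered points / total points * 100
Closure = 86 / 102 * 100
Closure = 0.8431 * 100 = 84.3%

84.3


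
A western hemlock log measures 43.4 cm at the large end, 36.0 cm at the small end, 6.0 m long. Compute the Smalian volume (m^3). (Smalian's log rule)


Smalian: V = (A1 + A2)/2 * L,  A = pi*(D/200)^2
A1 = pi*(43.4/200)^2 = 0.147934 m^2
A2 = pi*(36.0/200)^2 = 0.101788 m^2
V = (0.147934+0.101788)/2*6.0 = 0.7492 m^3

0.7492


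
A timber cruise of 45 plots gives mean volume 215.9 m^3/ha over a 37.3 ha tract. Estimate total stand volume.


Formula: Total Volume = Mean Volume per ha * Total Area
Total Volume = 215.9 m^3/ha * 37.3 ha
Total Volume = 8053 m^3

8053


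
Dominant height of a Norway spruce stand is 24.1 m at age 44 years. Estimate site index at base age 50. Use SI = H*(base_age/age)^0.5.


Formula: SI = H_dom * (base_age / age)^0.5
Age ratio = 50 / 44 = 1.13636
sqrt(age_ratio) = 1.066
SI = 24.1 * 1.066 = 25.7 m

25.7


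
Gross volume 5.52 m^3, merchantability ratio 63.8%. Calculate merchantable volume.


Formula: MV = V_total * (merchantable_pct / 100)
Merchantable fraction = 63.8% / 100 = 0.638
MV = 5.52 m^3 * 0.638 = 3.522 m^3

3.522


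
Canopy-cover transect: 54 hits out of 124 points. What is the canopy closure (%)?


Formula: Canopy closure = covered points / total points * 100
Closure = 54 / 124 * 100
Closure = 0.4355 * 100 = 43.5%

43.5


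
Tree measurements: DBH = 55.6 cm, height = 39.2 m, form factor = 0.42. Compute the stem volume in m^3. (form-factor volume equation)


Formula: V = pi * (DBH/200)^2 * H * ff
Radius = DBH/200 = 55.6/200 = 0.278 m
Radius^2 = 0.278^2 = 0.077284 m^2
V = pi * 0.077284 * 39.2 * 0.42
V = 3.997 m^3

3.997


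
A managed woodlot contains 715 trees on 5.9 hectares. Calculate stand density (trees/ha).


Formula: Stand Density = N_trees / Area_ha
Density = 715 trees / 5.9 ha
Density = 121 trees/ha

121


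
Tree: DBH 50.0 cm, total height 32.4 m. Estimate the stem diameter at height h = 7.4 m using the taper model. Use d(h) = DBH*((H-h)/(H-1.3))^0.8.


Taper: d(h) = DBH * ((H - h) / (H - 1.3))^0.8
Numerator = H - h = 32.4 - 7.4 = 25.0 m
Denominator = H - 1.3 = 32.4 - 1.3 = 31.1 m
Ratio = 25.0 / 31.1 = 0.80386
d = 50.0 * 0.80386^0.8 = 42.0 cm

42.0


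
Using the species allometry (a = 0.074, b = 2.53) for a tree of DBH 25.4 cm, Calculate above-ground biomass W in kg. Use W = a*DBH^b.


Formula: W = a * DBH^b  (allometric power law)
DBH^b = 25.4^2.53 = 3582.8556
W = 0.074 * 3582.8556 = 265.1 kg

265.1


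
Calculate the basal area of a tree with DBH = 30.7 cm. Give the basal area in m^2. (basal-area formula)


Formula: BA = pi * (DBH/2)^2 / 10000  (cm^2 to m^2)
Radius = DBH/2 = 30.7/2 = 15.35 cm
BA = pi * 15.35^2 / 10000
   = 740.2299 cm^2 / 10000
   = 0.074 m^2

0.074


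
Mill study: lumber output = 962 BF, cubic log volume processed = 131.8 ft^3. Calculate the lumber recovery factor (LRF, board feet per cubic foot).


Formula: LRF = Lumber Output (BF) / Log Input (ft^3)
LRF = 962 BF / 131.8 ft^3
LRF = 7.3 BF/ft^3

7.3


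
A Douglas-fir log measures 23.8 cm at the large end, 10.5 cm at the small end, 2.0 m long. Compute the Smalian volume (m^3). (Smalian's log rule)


Smalian: V = (A1 + A2)/2 * L,  A = pi*(D/200)^2
A1 = pi*(23.8/200)^2 = 0.044488 m^2
A2 = pi*(10.5/200)^2 = 0.008659 m^2
V = (0.044488+0.008659)/2*2.0 = 0.0531 m^3

0.0531


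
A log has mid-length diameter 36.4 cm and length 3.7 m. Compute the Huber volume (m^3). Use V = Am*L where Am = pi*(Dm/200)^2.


Huber: V = Am * L,  Am = pi*(Dm/200)^2
Am = pi*(36.4/200)^2 = 0.104062 m^2
V = 0.104062*3.7 = 0.385 m^3

0.385


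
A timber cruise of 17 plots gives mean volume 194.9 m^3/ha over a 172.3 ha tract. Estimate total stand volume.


Formula: Total Volume = Mean Volume per ha * Total Area
Total Volume = 194.9 m^3/ha * 172.3 ha
Total Volume = 33581 m^3

33581


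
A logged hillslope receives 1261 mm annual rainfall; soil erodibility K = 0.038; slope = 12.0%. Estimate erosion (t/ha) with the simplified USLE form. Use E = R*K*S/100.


Formula: E = R * K * S / 100  (simplified USLE)
R * K = 1261 * 0.038 = 47.918
E = 47.918 * 12.0 / 100 = 5.75 t/ha

5.75


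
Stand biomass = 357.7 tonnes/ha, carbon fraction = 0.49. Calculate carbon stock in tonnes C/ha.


Formula: Carbon Stock = Biomass * Carbon Fraction
C = 357.7 t/ha * 0.49
C = 175.3 t C/ha

175.3


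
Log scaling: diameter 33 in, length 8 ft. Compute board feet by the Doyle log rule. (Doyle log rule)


Doyle: BF = (D - 4)^2 * L / 16
Adjusted diameter = 33 - 4 = 29 in
(D-4)^2 = 29^2 = 841
BF = 841 * 8 / 16 = 421 BF

421


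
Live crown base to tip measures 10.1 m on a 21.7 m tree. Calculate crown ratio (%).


Formula: Crown Ratio = (Crown Length / Total Height) * 100
CR = (10.1 m / 21.7 m) * 100
CR = 0.4654 * 100 = 46.5%

46.5


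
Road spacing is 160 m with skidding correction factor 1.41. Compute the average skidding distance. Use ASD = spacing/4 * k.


Formula: ASD = (spacing / 4) * correction
Uncorrected distance = spacing / 4 = 160 / 4 = 40 m
ASD = 40 * 1.41 = 56 m

56


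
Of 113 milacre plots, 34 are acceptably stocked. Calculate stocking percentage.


Formula: Stocking % = stocked plots / total plots * 100
Stocking = 34 / 113 * 100
Stocking = 0.3009 * 100 = 30.1%

30.1


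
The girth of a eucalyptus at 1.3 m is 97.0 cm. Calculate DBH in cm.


Formula: DBH = C / pi
DBH = 97.0 / pi
pi = 3.14159...
DBH = 30.9 cm

30.9


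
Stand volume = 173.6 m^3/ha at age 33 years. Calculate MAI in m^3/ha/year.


Formula: MAI = Total Volume / Stand Age
MAI = 173.6 m^3/ha / 33 years
MAI = 5.26 m^3/ha/year

5.26


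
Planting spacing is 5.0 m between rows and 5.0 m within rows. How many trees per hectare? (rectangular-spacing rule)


Formula: TPH = 10000 m^2/ha / (spacing_x * spacing_y)
Area per tree = 5.0 m * 5.0 m = 25.0 m^2
TPH = 10000 / 25.0 = 400 trees/ha

400


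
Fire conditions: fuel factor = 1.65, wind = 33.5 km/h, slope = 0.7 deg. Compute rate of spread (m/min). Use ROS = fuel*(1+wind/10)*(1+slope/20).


Formula: ROS = fuel * (1 + wind/10) * (1 + slope/20)
Wind factor = 1 + 33.5/10 = 4.35
Slope factor = 1 + 0.7/20 = 1.035
ROS = 1.65 * 4.35 * 1.035 = 7.43 m/min

7.43


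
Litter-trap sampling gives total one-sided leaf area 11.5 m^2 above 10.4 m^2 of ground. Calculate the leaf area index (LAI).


Formula: LAI = total leaf area / ground area  (dimensionless)
LAI = 11.5 m^2 / 10.4 m^2
LAI = 1.11

1.11


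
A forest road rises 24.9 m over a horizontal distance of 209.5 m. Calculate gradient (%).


Formula: Gradient = rise / run * 100
Gradient = 24.9 / 209.5 * 100 = 11.9%

11.9


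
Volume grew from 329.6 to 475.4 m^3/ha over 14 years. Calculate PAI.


Formula: PAI = (V_T2 - V_T1) / (T2 - T1)
Volume increment = 475.4 - 329.6 = 145.8 m^3/ha
PAI = 145.8 / 14 = 10.41 m^3/ha/year

10.41


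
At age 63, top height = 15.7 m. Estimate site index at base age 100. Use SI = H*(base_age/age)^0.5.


Formula: SI = H_dom * (base_age / age)^0.5
Age ratio = 100 / 63 = 1.5873
sqrt(age_ratio) = 1.25988
SI = 15.7 * 1.25988 = 19.8 m

19.8


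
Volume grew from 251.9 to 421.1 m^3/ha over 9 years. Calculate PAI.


Formula: PAI = (V_T2 - V_T1) / (T2 - T1)
Volume increment = 421.1 - 251.9 = 169.2 m^3/ha
PAI = 169.2 / 9 = 18.8 m^3/ha/year

18.8


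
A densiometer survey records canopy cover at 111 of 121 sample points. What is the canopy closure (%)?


Formula: Canopy closure = covered points / total points * 100
Closure = 111 / 121 * 100
Closure = 0.9174 * 100 = 91.7%

91.7


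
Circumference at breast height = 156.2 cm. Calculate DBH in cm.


Formula: DBH = C / pi
DBH = 156.2 / pi
pi = 3.14159...
DBH = 49.7 cm

49.7


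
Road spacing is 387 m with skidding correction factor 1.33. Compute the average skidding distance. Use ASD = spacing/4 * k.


Formula: ASD = (spacing / 4) * correction
Uncorrected distance = spacing / 4 = 387 / 4 = 96.75 m
ASD = 96.75 * 1.33 = 129 m

129


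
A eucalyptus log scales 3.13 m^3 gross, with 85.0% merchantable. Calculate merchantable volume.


Formula: MV = V_total * (merchantable_pct / 100)
Merchantable fraction = 85.0% / 100 = 0.85
MV = 3.13 m^3 * 0.85 = 2.661 m^3

2.661


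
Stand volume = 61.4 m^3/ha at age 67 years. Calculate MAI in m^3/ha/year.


Formula: MAI = Total Volume / Stand Age
MAI = 61.4 m^3/ha / 67 years
MAI = 0.92 m^3/ha/year

0.92


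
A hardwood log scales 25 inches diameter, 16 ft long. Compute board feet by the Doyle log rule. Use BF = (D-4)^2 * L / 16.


Doyle: BF = (D - 4)^2 * L / 16
Adjusted diameter = 25 - 4 = 21 in
(D-4)^2 = 21^2 = 441
BF = 441 * 16 / 16 = 441 BF

441


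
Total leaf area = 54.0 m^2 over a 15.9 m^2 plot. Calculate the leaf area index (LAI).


Formula: LAI = total leaf area / ground area  (dimensionless)
LAI = 54.0 m^2 / 15.9 m^2
LAI = 3.4

3.4


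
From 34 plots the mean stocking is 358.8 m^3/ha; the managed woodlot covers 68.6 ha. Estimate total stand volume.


Formula: Total Volume = Mean Volume per ha * Total Area
Total Volume = 358.8 m^3/ha * 68.6 ha
Total Volume = 24614 m^3

24614


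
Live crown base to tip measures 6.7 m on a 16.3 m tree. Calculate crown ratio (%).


Formula: Crown Ratio = (Crown Length / Total Height) * 100
CR = (6.7 m / 16.3 m) * 100
CR = 0.411 * 100 = 41.1%

41.1


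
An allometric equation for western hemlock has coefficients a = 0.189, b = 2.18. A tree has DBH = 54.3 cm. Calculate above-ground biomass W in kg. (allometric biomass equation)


Formula: W = a * DBH^b  (allometric power law)
DBH^b = 54.3^2.18 = 6051.5082
W = 0.189 * 6051.5082 = 1143.7 kg

1143.7


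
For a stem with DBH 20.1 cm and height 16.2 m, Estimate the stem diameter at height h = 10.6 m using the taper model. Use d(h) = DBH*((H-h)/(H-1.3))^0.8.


Taper: d(h) = DBH * ((H - h) / (H - 1.3))^0.8
Numerator = H - h = 16.2 - 10.6 = 5.6 m
Denominator = H - 1.3 = 16.2 - 1.3 = 14.9 m
Ratio = 5.6 / 14.9 = 0.37584
d = 20.1 * 0.37584^0.8 = 9.2 cm

9.2


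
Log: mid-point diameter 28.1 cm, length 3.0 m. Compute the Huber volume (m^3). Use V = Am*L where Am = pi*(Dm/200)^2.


Huber: V = Am * L,  Am = pi*(Dm/200)^2
Am = pi*(28.1/200)^2 = 0.062016 m^2
V = 0.062016*3.0 = 0.186 m^3

0.186


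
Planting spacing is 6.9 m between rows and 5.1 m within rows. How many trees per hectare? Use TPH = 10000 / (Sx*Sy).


Formula: TPH = 10000 m^2/ha / (spacing_x * spacing_y)
Area per tree = 6.9 m * 5.1 m = 35.19 m^2
TPH = 10000 / 35.19 = 284 trees/ha

284


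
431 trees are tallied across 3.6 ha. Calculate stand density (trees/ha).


Formula: Stand Density = N_trees / Area_ha
Density = 431 trees / 3.6 ha
Density = 120 trees/ha

120


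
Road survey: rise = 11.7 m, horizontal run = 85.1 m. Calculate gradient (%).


Formula: Gradient = rise / run * 100
Gradient = 11.7 / 85.1 * 100 = 13.7%

13.7


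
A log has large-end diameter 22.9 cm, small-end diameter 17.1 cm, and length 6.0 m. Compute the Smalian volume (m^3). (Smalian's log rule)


Smalian: V = (A1 + A2)/2 * L,  A = pi*(D/200)^2
A1 = pi*(22.9/200)^2 = 0.041187 m^2
A2 = pi*(17.1/200)^2 = 0.022966 m^2
V = (0.041187+0.022966)/2*6.0 = 0.1925 m^3

0.1925


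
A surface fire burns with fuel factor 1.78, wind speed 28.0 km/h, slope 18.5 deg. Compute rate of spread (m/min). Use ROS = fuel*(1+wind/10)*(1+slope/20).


Formula: ROS = fuel * (1 + wind/10) * (1 + slope/20)
Wind factor = 1 + 28.0/10 = 3.8
Slope factor = 1 + 18.5/20 = 1.925
ROS = 1.78 * 3.8 * 1.925 = 13.02 m/min

13.02


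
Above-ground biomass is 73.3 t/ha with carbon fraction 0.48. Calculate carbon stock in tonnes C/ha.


Formula: Carbon Stock = Biomass * Carbon Fraction
C = 73.3 t/ha * 0.48
C = 35.2 t C/ha

35.2


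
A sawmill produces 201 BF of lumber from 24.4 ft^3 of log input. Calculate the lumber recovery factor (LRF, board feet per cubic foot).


Formula: LRF = Lumber Output (BF) / Log Input (ft^3)
LRF = 201 BF / 24.4 ft^3
LRF = 8.24 BF/ft^3

8.24


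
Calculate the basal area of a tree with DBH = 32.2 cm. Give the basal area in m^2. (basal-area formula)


Formula: BA = pi * (DBH/2)^2 / 10000  (cm^2 to m^2)
Radius = DBH/2 = 32.2/2 = 16.1 cm
BA = pi * 16.1^2 / 10000
   = 814.3322 cm^2 / 10000
   = 0.0814 m^2

0.0814


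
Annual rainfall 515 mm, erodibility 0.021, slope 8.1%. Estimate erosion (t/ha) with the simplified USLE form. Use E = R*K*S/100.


Formula: E = R * K * S / 100  (simplified USLE)
R * K = 515 * 0.021 = 10.815
E = 10.815 * 8.1 / 100 = 0.88 t/ha

0.88


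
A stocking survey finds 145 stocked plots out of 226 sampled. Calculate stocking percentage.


Formula: Stocking % = stocked plots / total plots * 100
Stocking = 145 / 226 * 100
Stocking = 0.6416 * 100 = 64.2%

64.2


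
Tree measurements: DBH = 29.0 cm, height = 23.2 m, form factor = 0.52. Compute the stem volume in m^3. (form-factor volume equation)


Formula: V = pi * (DBH/200)^2 * H * ff
Radius = DBH/200 = 29.0/200 = 0.145 m
Radius^2 = 0.145^2 = 0.021025 m^2
V = pi * 0.021025 * 23.2 * 0.52
V = 0.797 m^3

0.797


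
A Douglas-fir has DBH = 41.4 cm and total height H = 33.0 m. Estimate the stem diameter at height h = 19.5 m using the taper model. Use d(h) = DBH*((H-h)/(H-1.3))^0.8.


Taper: d(h) = DBH * ((H - h) / (H - 1.3))^0.8
Numerator = H - h = 33.0 - 19.5 = 13.5 m
Denominator = H - 1.3 = 33.0 - 1.3 = 31.7 m
Ratio = 13.5 / 31.7 = 0.42587
d = 41.4 * 0.42587^0.8 = 20.9 cm

20.9


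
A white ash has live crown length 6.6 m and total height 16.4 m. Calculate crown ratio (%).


Formula: Crown Ratio = (Crown Length / Total Height) * 100
CR = (6.6 m / 16.4 m) * 100
CR = 0.4024 * 100 = 40.2%

40.2


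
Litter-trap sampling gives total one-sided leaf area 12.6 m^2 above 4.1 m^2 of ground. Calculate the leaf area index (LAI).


Formula: LAI = total leaf area / ground area  (dimensionless)
LAI = 12.6 m^2 / 4.1 m^2
LAI = 3.07

3.07


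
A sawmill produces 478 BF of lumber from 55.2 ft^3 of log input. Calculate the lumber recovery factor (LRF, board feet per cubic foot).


Formula: LRF = Lumber Output (BF) / Log Input (ft^3)
LRF = 478 BF / 55.2 ft^3
LRF = 8.66 BF/ft^3

8.66


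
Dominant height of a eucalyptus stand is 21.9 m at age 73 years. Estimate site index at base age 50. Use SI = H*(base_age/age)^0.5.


Formula: SI = H_dom * (base_age / age)^0.5
Age ratio = 50 / 73 = 0.68493
sqrt(age_ratio) = 0.82761
SI = 21.9 * 0.82761 = 18.1 m

18.1


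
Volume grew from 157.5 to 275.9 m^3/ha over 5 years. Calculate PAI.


Formula: PAI = (V_T2 - V_T1) / (T2 - T1)
Volume increment = 275.9 - 157.5 = 118.4 m^3/ha
PAI = 118.4 / 5 = 23.68 m^3/ha/year

23.68


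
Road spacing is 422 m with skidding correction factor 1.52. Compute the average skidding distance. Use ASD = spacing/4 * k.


Formula: ASD = (spacing / 4) * correction
Uncorrected distance = spacing / 4 = 422 / 4 = 105.5 m
ASD = 105.5 * 1.52 = 160 m

160


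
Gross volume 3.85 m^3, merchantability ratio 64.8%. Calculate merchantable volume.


Formula: MV = V_total * (merchantable_pct / 100)
Merchantable fraction = 64.8% / 100 = 0.648
MV = 3.85 m^3 * 0.648 = 2.495 m^3

2.495


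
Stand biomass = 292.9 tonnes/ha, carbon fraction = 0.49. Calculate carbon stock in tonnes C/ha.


Formula: Carbon Stock = Biomass * Carbon Fraction
C = 292.9 t/ha * 0.49
C = 143.5 t C/ha

143.5


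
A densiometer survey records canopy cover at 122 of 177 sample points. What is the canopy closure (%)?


Formula: Canopy closure = covered points / total points * 100
Closure = 122 / 177 * 100
Closure = 0.6893 * 100 = 68.9%

68.9


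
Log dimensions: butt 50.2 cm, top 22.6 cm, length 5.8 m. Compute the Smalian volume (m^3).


Smalian: V = (A1 + A2)/2 * L,  A = pi*(D/200)^2
A1 = pi*(50.2/200)^2 = 0.197923 m^2
A2 = pi*(22.6/200)^2 = 0.040115 m^2
V = (0.197923+0.040115)/2*5.8 = 0.6903 m^3

0.6903


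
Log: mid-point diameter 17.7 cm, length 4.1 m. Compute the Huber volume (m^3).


Huber: V = Am * L,  Am = pi*(Dm/200)^2
Am = pi*(17.7/200)^2 = 0.024606 m^2
V = 0.024606*4.1 = 0.1009 m^3

0.1009


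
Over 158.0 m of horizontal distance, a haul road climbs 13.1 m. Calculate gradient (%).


Formula: Gradient = rise / run * 100
Gradient = 13.1 / 158.0 * 100 = 8.3%

8.3


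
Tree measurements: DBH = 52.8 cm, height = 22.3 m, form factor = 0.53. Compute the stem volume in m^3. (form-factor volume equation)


Formula: V = pi * (DBH/200)^2 * H * ff
Radius = DBH/200 = 52.8/200 = 0.264 m
Radius^2 = 0.264^2 = 0.069696 m^2
V = pi * 0.069696 * 22.3 * 0.53
V = 2.588 m^3

2.588


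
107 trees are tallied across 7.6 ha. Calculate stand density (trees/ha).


Formula: Stand Density = N_trees / Area_ha
Density = 107 trees / 7.6 ha
Density = 14 trees/ha

14


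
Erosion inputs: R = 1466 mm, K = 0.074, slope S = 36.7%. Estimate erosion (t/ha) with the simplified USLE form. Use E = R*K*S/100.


Formula: E = R * K * S / 100  (simplified USLE)
R * K = 1466 * 0.074 = 108.484
E = 108.484 * 36.7 / 100 = 39.81 t/ha

39.81


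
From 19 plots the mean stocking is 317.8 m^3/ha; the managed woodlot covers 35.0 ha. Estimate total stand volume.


Formula: Total Volume = Mean Volume per ha * Total Area
Total Volume = 317.8 m^3/ha * 35.0 ha
Total Volume = 11123 m^3

11123


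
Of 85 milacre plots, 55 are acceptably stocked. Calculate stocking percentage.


Formula: Stocking % = stocked plots / total plots * 100
Stocking = 55 / 85 * 100
Stocking = 0.6471 * 100 = 64.7%

64.7


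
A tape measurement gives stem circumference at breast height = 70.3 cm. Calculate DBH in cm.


Formula: DBH = C / pi
DBH = 70.3 / pi
pi = 3.14159...
DBH = 22.4 cm

22.4


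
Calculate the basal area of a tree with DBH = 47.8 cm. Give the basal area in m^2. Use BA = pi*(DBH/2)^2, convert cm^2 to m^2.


Formula: BA = pi * (DBH/2)^2 / 10000  (cm^2 to m^2)
Radius = DBH/2 = 47.8/2 = 23.9 cm
BA = pi * 23.9^2 / 10000
   = 1794.5091 cm^2 / 10000
   = 0.1795 m^2

0.1795


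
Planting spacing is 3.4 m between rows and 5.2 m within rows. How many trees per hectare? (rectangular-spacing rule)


Formula: TPH = 10000 m^2/ha / (spacing_x * spacing_y)
Area per tree = 3.4 m * 5.2 m = 17.68 m^2
TPH = 10000 / 17.68 = 566 trees/ha

566


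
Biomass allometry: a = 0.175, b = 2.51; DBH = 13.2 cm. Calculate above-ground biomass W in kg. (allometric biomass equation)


Formula: W = a * DBH^b  (allometric power law)
DBH^b = 13.2^2.51 = 649.5918
W = 0.175 * 649.5918 = 113.7 kg

113.7


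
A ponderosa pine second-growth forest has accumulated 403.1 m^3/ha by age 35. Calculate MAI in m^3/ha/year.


Formula: MAI = Total Volume / Stand Age
MAI = 403.1 m^3/ha / 35 years
MAI = 11.52 m^3/ha/year

11.52


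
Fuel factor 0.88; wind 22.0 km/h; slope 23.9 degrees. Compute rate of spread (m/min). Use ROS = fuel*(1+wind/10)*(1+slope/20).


Formula: ROS = fuel * (1 + wind/10) * (1 + slope/20)
Wind factor = 1 + 22.0/10 = 3.2
Slope factor = 1 + 23.9/20 = 2.195
ROS = 0.88 * 3.2 * 2.195 = 6.18 m/min

6.18


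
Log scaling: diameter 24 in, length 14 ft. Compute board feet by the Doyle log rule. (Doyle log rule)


Doyle: BF = (D - 4)^2 * L / 16
Adjusted diameter = 24 - 4 = 20 in
(D-4)^2 = 20^2 = 400
BF = 400 * 14 / 16 = 350 BF

350


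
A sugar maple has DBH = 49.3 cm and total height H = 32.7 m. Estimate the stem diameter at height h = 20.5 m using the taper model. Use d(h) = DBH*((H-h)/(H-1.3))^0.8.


Taper: d(h) = DBH * ((H - h) / (H - 1.3))^0.8
Numerator = H - h = 32.7 - 20.5 = 12.2 m
Denominator = H - 1.3 = 32.7 - 1.3 = 31.4 m
Ratio = 12.2 / 31.4 = 0.38854
d = 49.3 * 0.38854^0.8 = 23.1 cm

23.1


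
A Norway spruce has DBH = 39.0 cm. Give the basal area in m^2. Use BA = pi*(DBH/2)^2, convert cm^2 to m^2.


Formula: BA = pi * (DBH/2)^2 / 10000  (cm^2 to m^2)
Radius = DBH/2 = 39.0/2 = 19.5 cm
BA = pi * 19.5^2 / 10000
   = 1194.5906 cm^2 / 10000
   = 0.1195 m^2

0.1195


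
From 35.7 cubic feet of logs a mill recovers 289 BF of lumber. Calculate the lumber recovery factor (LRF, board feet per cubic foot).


Formula: LRF = Lumber Output (BF) / Log Input (ft^3)
LRF = 289 BF / 35.7 ft^3
LRF = 8.1 BF/ft^3

8.1


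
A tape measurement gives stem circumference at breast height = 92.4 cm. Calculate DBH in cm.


Formula: DBH = C / pi
DBH = 92.4 / pi
pi = 3.14159...
DBH = 29.4 cm

29.4


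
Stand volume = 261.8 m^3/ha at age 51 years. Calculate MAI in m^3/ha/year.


Formula: MAI = Total Volume / Stand Age
MAI = 261.8 m^3/ha / 51 years
MAI = 5.13 m^3/ha/year

5.13


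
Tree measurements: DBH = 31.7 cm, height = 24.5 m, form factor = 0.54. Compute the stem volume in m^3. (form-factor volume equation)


Formula: V = pi * (DBH/200)^2 * H * ff
Radius = DBH/200 = 31.7/200 = 0.1585 m
Radius^2 = 0.1585^2 = 0.02512225 m^2
V = pi * 0.02512225 * 24.5 * 0.54
V = 1.044 m^3

1.044


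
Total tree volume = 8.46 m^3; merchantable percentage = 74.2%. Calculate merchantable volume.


Formula: MV = V_total * (merchantable_pct / 100)
Merchantable fraction = 74.2% / 100 = 0.742
MV = 8.46 m^3 * 0.742 = 6.277 m^3

6.277


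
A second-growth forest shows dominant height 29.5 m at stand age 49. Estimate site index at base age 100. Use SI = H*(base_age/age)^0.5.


Formula: SI = H_dom * (base_age / age)^0.5
Age ratio = 100 / 49 = 2.04082
sqrt(age_ratio) = 1.42857
SI = 29.5 * 1.42857 = 42.1 m

42.1


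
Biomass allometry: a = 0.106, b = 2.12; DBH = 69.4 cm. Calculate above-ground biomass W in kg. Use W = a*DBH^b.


Formula: W = a * DBH^b  (allometric power law)
DBH^b = 69.4^2.12 = 8010.9141
W = 0.106 * 8010.9141 = 849.2 kg

849.2


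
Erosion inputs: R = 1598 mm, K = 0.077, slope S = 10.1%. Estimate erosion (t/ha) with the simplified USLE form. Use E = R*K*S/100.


Formula: E = R * K * S / 100  (simplified USLE)
R * K = 1598 * 0.077 = 123.046
E = 123.046 * 10.1 / 100 = 12.43 t/ha

12.43


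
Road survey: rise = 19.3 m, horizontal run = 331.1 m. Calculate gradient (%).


Formula: Gradient = rise / run * 100
Gradient = 19.3 / 331.1 * 100 = 5.8%

5.8


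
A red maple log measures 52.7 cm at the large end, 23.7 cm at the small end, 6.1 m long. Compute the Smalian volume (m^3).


Smalian: V = (A1 + A2)/2 * L,  A = pi*(D/200)^2
A1 = pi*(52.7/200)^2 = 0.218128 m^2
A2 = pi*(23.7/200)^2 = 0.044115 m^2
V = (0.218128+0.044115)/2*6.1 = 0.7998 m^3

0.7998


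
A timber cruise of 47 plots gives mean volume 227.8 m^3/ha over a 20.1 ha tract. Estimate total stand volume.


Formula: Total Volume = Mean Volume per ha * Total Area
Total Volume = 227.8 m^3/ha * 20.1 ha
Total Volume = 4579 m^3

4579


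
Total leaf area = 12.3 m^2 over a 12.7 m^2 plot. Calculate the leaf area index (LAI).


Formula: LAI = total leaf area / ground area  (dimensionless)
LAI = 12.3 m^2 / 12.7 m^2
LAI = 0.97

0.97


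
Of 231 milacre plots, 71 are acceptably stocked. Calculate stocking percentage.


Formula: Stocking % = stocked plots / total plots * 100
Stocking = 71 / 231 * 100
Stocking = 0.3074 * 100 = 30.7%

30.7


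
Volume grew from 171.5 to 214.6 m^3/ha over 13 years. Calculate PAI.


Formula: PAI = (V_T2 - V_T1) / (T2 - T1)
Volume increment = 214.6 - 171.5 = 43.1 m^3/ha
PAI = 43.1 / 13 = 3.32 m^3/ha/year

3.32


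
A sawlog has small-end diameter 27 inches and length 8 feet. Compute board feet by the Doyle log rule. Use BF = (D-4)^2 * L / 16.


Doyle: BF = (D - 4)^2 * L / 16
Adjusted diameter = 27 - 4 = 23 in
(D-4)^2 = 23^2 = 529
BF = 529 * 8 / 16 = 265 BF

265


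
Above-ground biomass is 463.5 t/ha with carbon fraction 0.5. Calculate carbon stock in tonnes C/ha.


Formula: Carbon Stock = Biomass * Carbon Fraction
C = 463.5 t/ha * 0.5
C = 231.8 t C/ha

231.8


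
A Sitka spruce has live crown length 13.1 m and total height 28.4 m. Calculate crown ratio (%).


Formula: Crown Ratio = (Crown Length / Total Height) * 100
CR = (13.1 m / 28.4 m) * 100
CR = 0.4613 * 100 = 46.1%

46.1


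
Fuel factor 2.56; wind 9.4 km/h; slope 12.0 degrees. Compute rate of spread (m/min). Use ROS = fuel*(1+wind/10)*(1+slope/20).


Formula: ROS = fuel * (1 + wind/10) * (1 + slope/20)
Wind factor = 1 + 9.4/10 = 1.94
Slope factor = 1 + 12.0/20 = 1.6
ROS = 2.56 * 1.94 * 1.6 = 7.95 m/min

7.95


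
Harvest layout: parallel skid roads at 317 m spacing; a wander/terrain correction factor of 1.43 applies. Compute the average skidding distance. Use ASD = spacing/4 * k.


Formula: ASD = (spacing / 4) * correction
Uncorrected distance = spacing / 4 = 317 / 4 = 79.25 m
ASD = 79.25 * 1.43 = 113 m

113


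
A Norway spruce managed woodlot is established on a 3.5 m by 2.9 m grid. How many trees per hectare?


Formula: TPH = 10000 m^2/ha / (spacing_x * spacing_y)
Area per tree = 3.5 m * 2.9 m = 10.15 m^2
TPH = 10000 / 10.15 = 985 trees/ha

985


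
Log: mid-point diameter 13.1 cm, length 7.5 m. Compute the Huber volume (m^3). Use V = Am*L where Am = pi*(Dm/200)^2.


Huber: V = Am * L,  Am = pi*(Dm/200)^2
Am = pi*(13.1/200)^2 = 0.013478 m^2
V = 0.013478*7.5 = 0.1011 m^3

0.1011


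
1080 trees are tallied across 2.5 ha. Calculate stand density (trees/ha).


Formula: Stand Density = N_trees / Area_ha
Density = 1080 trees / 2.5 ha
Density = 432 trees/ha

432


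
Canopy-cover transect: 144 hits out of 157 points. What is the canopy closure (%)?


Formula: Canopy closure = covered points / total points * 100
Closure = 144 / 157 * 100
Closure = 0.9172 * 100 = 91.7%

91.7


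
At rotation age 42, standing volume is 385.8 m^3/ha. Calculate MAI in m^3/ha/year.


Formula: MAI = Total Volume / Stand Age
MAI = 385.8 m^3/ha / 42 years
MAI = 9.19 m^3/ha/year

9.19


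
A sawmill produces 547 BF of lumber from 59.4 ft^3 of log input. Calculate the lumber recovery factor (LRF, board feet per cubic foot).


Formula: LRF = Lumber Output (BF) / Log Input (ft^3)
LRF = 547 BF / 59.4 ft^3
LRF = 9.21 BF/ft^3

9.21


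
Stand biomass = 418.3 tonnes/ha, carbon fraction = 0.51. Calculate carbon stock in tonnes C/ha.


Formula: Carbon Stock = Biomass * Carbon Fraction
C = 418.3 t/ha * 0.51
C = 213.3 t C/ha

213.3


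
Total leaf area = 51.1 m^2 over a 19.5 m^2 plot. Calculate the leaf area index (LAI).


Formula: LAI = total leaf area / ground area  (dimensionless)
LAI = 51.1 m^2 / 19.5 m^2
LAI = 2.62

2.62


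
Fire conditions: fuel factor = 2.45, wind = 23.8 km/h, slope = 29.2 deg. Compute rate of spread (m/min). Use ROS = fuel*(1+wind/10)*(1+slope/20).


Formula: ROS = fuel * (1 + wind/10) * (1 + slope/20)
Wind factor = 1 + 23.8/10 = 3.38
Slope factor = 1 + 29.2/20 = 2.46
ROS = 2.45 * 3.38 * 2.46 = 20.37 m/min

20.37


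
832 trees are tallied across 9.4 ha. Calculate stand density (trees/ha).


Formula: Stand Density = N_trees / Area_ha
Density = 832 trees / 9.4 ha
Density = 89 trees/ha

89


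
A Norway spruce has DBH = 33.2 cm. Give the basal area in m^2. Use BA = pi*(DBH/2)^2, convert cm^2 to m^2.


Formula: BA = pi * (DBH/2)^2 / 10000  (cm^2 to m^2)
Radius = DBH/2 = 33.2/2 = 16.6 cm
BA = pi * 16.6^2 / 10000
   = 865.6973 cm^2 / 10000
   = 0.0866 m^2

0.0866


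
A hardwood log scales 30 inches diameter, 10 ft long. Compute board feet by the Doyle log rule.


Doyle: BF = (D - 4)^2 * L / 16
Adjusted diameter = 30 - 4 = 26 in
(D-4)^2 = 26^2 = 676
BF = 676 * 10 / 16 = 423 BF

423


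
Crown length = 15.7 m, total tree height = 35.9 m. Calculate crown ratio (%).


Formula: Crown Ratio = (Crown Length / Total Height) * 100
CR = (15.7 m / 35.9 m) * 100
CR = 0.4373 * 100 = 43.7%

43.7


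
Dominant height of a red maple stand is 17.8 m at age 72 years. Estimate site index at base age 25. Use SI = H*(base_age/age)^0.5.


Formula: SI = H_dom * (base_age / age)^0.5
Age ratio = 25 / 72 = 0.34722
sqrt(age_ratio) = 0.58926
SI = 17.8 * 0.58926 = 10.5 m

10.5


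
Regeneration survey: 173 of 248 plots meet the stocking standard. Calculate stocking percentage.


Formula: Stocking % = stocked plots / total plots * 100
Stocking = 173 / 248 * 100
Stocking = 0.6976 * 100 = 69.8%

69.8


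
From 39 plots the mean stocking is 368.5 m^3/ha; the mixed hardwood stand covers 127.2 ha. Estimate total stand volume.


Formula: Total Volume = Mean Volume per ha * Total Area
Total Volume = 368.5 m^3/ha * 127.2 ha
Total Volume = 46873 m^3

46873


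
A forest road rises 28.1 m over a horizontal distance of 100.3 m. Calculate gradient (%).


Formula: Gradient = rise / run * 100
Gradient = 28.1 / 100.3 * 100 = 28.0%

28.0


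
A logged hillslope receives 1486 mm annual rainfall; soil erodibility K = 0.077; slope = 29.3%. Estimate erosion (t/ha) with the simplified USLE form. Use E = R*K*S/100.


Formula: E = R * K * S / 100  (simplified USLE)
R * K = 1486 * 0.077 = 114.422
E = 114.422 * 29.3 / 100 = 33.53 t/ha

33.53


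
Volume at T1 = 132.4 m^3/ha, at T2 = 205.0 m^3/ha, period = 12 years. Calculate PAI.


Formula: PAI = (V_T2 - V_T1) / (T2 - T1)
Volume increment = 205.0 - 132.4 = 72.6 m^3/ha
PAI = 72.6 / 12 = 6.05 m^3/ha/year

6.05


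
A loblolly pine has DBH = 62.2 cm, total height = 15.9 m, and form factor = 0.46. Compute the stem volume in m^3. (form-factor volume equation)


Formula: V = pi * (DBH/200)^2 * H * ff
Radius = DBH/200 = 62.2/200 = 0.311 m
Radius^2 = 0.311^2 = 0.096721 m^2
V = pi * 0.096721 * 15.9 * 0.46
V = 2.222 m^3

2.222


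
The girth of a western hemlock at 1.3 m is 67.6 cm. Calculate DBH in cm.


Formula: DBH = C / pi
DBH = 67.6 / pi
pi = 3.14159...
DBH = 21.5 cm

21.5


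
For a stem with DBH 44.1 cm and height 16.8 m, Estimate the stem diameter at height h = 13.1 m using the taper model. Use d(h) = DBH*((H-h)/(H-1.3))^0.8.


Taper: d(h) = DBH * ((H - h) / (H - 1.3))^0.8
Numerator = H - h = 16.8 - 13.1 = 3.7 m
Denominator = H - 1.3 = 16.8 - 1.3 = 15.5 m
Ratio = 3.7 / 15.5 = 0.23871
d = 44.1 * 0.23871^0.8 = 14.0 cm

14.0


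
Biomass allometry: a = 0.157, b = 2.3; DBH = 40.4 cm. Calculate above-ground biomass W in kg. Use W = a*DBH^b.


Formula: W = a * DBH^b  (allometric power law)
DBH^b = 40.4^2.3 = 4950.82
W = 0.157 * 4950.82 = 777.3 kg

777.3


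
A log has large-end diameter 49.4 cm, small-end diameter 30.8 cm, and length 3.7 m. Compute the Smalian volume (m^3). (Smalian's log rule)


Smalian: V = (A1 + A2)/2 * L,  A = pi*(D/200)^2
A1 = pi*(49.4/200)^2 = 0.191665 m^2
A2 = pi*(30.8/200)^2 = 0.074506 m^2
V = (0.191665+0.074506)/2*3.7 = 0.4924 m^3

0.4924


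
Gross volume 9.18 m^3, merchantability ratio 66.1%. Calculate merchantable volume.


Formula: MV = V_total * (merchantable_pct / 100)
Merchantable fraction = 66.1% / 100 = 0.661
MV = 9.18 m^3 * 0.661 = 6.068 m^3

6.068


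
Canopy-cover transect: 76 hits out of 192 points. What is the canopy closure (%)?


Formula: Canopy closure = covered points / total points * 100
Closure = 76 / 192 * 100
Closure = 0.3958 * 100 = 39.6%

39.6


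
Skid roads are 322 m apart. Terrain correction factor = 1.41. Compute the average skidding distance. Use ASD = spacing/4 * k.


Formula: ASD = (spacing / 4) * correction
Uncorrected distance = spacing / 4 = 322 / 4 = 80.5 m
ASD = 80.5 * 1.41 = 114 m

114


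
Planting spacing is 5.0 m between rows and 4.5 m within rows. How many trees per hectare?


Formula: TPH = 10000 m^2/ha / (spacing_x * spacing_y)
Area per tree = 5.0 m * 4.5 m = 22.5 m^2
TPH = 10000 / 22.5 = 444 trees/ha

444


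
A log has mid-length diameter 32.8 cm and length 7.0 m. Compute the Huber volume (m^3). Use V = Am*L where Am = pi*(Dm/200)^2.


Huber: V = Am * L,  Am = pi*(Dm/200)^2
Am = pi*(32.8/200)^2 = 0.084496 m^2
V = 0.084496*7.0 = 0.5915 m^3

0.5915


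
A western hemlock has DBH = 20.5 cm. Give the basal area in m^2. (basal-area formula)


Formula: BA = pi * (DBH/2)^2 / 10000  (cm^2 to m^2)
Radius = DBH/2 = 20.5/2 = 10.25 cm
BA = pi * 10.25^2 / 10000
   = 330.0636 cm^2 / 10000
   = 0.033 m^2

0.033
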